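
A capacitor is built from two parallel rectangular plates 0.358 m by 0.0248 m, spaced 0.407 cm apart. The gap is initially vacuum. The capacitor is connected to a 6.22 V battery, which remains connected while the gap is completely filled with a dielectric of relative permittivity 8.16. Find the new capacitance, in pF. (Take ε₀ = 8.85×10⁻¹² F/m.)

A = 0.358 × 0.0248 m² = 8.88×10⁻³ m².
Initially C₁ = ε₀A/d = 8.85×10⁻¹² × 8.88×10⁻³ / 4.07×10⁻³ = 1.93×10⁻¹¹ F.
C = κε₀A/d scales with κ, so C₂/C₁ = κ = 8.16.
C₂ = 8.16 × 1.93×10⁻¹¹ = 1.58×10⁻¹⁰ F.

C ≈ 158 pF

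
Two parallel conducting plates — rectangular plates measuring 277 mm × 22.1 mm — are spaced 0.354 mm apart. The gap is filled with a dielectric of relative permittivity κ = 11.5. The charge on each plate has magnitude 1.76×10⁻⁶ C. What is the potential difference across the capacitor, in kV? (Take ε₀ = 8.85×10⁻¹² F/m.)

A = 277 × 22.1 mm² = 6.12×10⁻³ m².
C = κε₀A/d = 11.5 × 8.85×10⁻¹² × 6.12×10⁻³ / 3.54×10⁻⁴ = 1.76×10⁻⁹ F.
V = Q/C = 1.76×10⁻⁶ / 1.76×10⁻⁹ = 1.00×10³ V.

V ≈ 1.00 kV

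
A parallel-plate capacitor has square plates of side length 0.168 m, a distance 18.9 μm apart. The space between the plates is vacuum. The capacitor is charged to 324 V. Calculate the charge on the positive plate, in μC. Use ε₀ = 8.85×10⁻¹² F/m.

A = (0.168 m)² = 2.82×10⁻² m².
C = ε₀A/d = 8.85×10⁻¹² × 2.82×10⁻² / 1.89×10⁻⁵ = 1.32×10⁻⁸ F.
Q = CV = 1.32×10⁻⁸ × 324 = 4.28×10⁻⁶ C.

Q ≈ 4.28 μC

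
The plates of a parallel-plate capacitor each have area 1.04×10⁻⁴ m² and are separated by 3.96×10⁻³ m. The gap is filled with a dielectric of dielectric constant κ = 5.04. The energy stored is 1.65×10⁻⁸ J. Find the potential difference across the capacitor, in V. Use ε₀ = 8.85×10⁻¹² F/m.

V ≈ 168 V

C = κε₀A/d = 5.04 × 8.85×10⁻¹² × 1.04×10⁻⁴ / 3.96×10⁻³ = 1.17×10⁻¹² F.
V = √(2U/C) = √(2 × 1.65×10⁻⁸ / 1.17×10⁻¹²) = 1.68×10² V.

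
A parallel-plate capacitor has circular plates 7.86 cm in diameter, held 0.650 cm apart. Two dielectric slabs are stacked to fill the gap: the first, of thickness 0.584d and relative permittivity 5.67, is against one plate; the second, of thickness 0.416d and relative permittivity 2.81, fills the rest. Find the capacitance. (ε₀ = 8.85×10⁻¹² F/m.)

C ≈ 26.3 pF

A = π(7.86/2 cm)² = 4.85×10⁻³ m².
Stacked slabs ⇒ two capacitors in series, each with the full plate area.
C₁ = κ₁ε₀A/d₁ = 5.67 × 8.85×10⁻¹² × 4.85×10⁻³ / 3.80×10⁻³ = 6.41×10⁻¹¹ F.
C₂ = κ₂ε₀A/d₂ = 2.81 × 8.85×10⁻¹² × 4.85×10⁻³ / 2.70×10⁻³ = 4.46×10⁻¹¹ F.
C = (1/C₁ + 1/C₂)⁻¹ = 2.63×10⁻¹¹ F.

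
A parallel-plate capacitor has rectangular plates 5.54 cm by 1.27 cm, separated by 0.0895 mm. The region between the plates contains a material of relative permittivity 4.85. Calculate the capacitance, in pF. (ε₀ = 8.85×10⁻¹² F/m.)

337 pF

A = 5.54 × 1.27 cm² = 7.04×10⁻⁴ m².
C = κε₀A/d = 4.85 × 8.85×10⁻¹² × 7.04×10⁻⁴ / 8.95×10⁻⁵ = 3.37×10⁻¹⁰ F.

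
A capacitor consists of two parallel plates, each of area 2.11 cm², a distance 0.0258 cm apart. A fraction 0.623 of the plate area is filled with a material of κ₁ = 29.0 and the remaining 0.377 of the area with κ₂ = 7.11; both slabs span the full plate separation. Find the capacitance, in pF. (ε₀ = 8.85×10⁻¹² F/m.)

C ≈ 150 pF

A = 2.11 cm² = 2.11×10⁻⁴ m².
Side-by-side slabs ⇒ two capacitors in parallel, each spanning the full gap.
C₁ = κ₁ε₀A₁/d = 29.0 × 8.85×10⁻¹² × 1.31×10⁻⁴ / 2.58×10⁻⁴ = 1.31×10⁻¹⁰ F.
C₂ = κ₂ε₀A₂/d = 7.11 × 8.85×10⁻¹² × 7.95×10⁻⁵ / 2.58×10⁻⁴ = 1.94×10⁻¹¹ F.
C = C₁ + C₂ = 1.50×10⁻¹⁰ F.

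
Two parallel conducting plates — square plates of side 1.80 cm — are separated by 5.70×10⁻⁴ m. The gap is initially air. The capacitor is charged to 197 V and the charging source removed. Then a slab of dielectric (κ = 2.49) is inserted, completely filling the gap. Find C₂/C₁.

C₂/C₁ ≈ 2.49

C = κε₀A/d scales with κ, so C₂/C₁ = κ = 2.49.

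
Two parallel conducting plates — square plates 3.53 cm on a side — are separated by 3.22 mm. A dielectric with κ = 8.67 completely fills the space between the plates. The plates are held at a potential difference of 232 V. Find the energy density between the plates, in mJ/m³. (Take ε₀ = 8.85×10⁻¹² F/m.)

E = V/d = 232 / 3.22×10⁻³ = 7.20×10⁴ V/m.
u = ½κε₀E² = ½ × 8.67 × 8.85×10⁻¹² × (7.20×10⁴)² = 0.199 J/m³.

199 mJ/m³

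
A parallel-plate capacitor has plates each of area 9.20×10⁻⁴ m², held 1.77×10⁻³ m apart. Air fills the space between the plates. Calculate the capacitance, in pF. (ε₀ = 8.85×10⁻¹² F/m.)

C = ε₀A/d = 8.85×10⁻¹² × 9.20×10⁻⁴ / 1.77×10⁻³ = 4.60×10⁻¹² F.

C ≈ 4.60 pF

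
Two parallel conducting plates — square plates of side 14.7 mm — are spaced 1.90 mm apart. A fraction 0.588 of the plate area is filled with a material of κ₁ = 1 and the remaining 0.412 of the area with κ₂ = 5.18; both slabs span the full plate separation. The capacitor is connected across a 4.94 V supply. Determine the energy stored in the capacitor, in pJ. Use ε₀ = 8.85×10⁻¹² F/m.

33.4 pJ

A = (14.7 mm)² = 2.16×10⁻⁴ m².
Side-by-side slabs ⇒ two capacitors in parallel, each spanning the full gap.
C₁ = κ₁ε₀A₁/d = 1.00 × 8.85×10⁻¹² × 1.27×10⁻⁴ / 1.90×10⁻³ = 5.92×10⁻¹³ F.
C₂ = κ₂ε₀A₂/d = 5.18 × 8.85×10⁻¹² × 8.90×10⁻⁵ / 1.90×10⁻³ = 2.15×10⁻¹² F.
C = C₁ + C₂ = 2.74×10⁻¹² F.
U = ½CV² = ½ × 2.74×10⁻¹² × (4.94)² = 3.34×10⁻¹¹ J.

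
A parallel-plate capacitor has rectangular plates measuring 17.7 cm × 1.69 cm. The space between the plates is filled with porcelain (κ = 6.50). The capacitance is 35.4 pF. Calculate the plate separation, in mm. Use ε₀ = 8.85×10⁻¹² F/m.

A = 17.7 × 1.69 cm² = 2.99×10⁻³ m².
d = κε₀A/C = 6.50 × 8.85×10⁻¹² × 2.99×10⁻³ / 3.54×10⁻¹¹ = 4.86×10⁻³ m.

d ≈ 4.86 mm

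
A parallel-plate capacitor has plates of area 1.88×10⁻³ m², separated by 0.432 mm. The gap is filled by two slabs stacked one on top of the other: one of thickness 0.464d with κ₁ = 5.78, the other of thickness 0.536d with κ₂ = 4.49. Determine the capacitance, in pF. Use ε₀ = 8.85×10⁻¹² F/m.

193 pF

Stacked slabs ⇒ two capacitors in series, each with the full plate area.
C₁ = κ₁ε₀A/d₁ = 5.78 × 8.85×10⁻¹² × 1.88×10⁻³ / 2.00×10⁻⁴ = 4.80×10⁻¹⁰ F.
C₂ = κ₂ε₀A/d₂ = 4.49 × 8.85×10⁻¹² × 1.88×10⁻³ / 2.32×10⁻⁴ = 3.23×10⁻¹⁰ F.
C = (1/C₁ + 1/C₂)⁻¹ = 1.93×10⁻¹⁰ F.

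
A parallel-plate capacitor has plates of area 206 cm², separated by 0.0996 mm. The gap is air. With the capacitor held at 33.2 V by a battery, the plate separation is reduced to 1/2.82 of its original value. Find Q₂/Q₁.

Q₂/Q₁ ≈ 2.82

Battery connected ⇒ V is held fixed.
C₂ = 2.82 C₁ and Q = CV, so Q₂/Q₁ = C₂/C₁ = 2.82.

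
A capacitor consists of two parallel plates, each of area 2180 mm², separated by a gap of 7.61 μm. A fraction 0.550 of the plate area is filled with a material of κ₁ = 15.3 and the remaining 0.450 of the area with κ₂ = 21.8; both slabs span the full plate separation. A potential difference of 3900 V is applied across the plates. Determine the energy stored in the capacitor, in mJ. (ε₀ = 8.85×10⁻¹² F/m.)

A = 2180 mm² = 2.18×10⁻³ m².
Side-by-side slabs ⇒ two capacitors in parallel, each spanning the full gap.
C₁ = κ₁ε₀A₁/d = 15.3 × 8.85×10⁻¹² × 1.20×10⁻³ / 7.61×10⁻⁶ = 2.13×10⁻⁸ F.
C₂ = κ₂ε₀A₂/d = 21.8 × 8.85×10⁻¹² × 9.81×10⁻⁴ / 7.61×10⁻⁶ = 2.49×10⁻⁸ F.
C = C₁ + C₂ = 4.62×10⁻⁸ F.
U = ½CV² = ½ × 4.62×10⁻⁸ × (3900)² = 0.351 J.

U ≈ 351 mJ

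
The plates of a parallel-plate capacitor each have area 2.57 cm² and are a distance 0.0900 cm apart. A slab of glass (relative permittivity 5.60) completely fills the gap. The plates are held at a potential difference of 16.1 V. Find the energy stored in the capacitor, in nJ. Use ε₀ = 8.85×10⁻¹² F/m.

A = 2.57 cm² = 2.57×10⁻⁴ m².
C = κε₀A/d = 5.60 × 8.85×10⁻¹² × 2.57×10⁻⁴ / 9.00×10⁻⁴ = 1.42×10⁻¹¹ F.
U = ½CV² = ½ × 1.42×10⁻¹¹ × (16.1)² = 1.83×10⁻⁹ J.

U ≈ 1.83 nJ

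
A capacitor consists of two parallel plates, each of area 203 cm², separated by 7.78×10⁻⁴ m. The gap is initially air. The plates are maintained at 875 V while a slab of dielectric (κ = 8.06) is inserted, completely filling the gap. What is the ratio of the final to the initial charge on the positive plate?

Battery connected ⇒ V is held fixed.
C₂ = 8.06 C₁ and Q = CV, so Q₂/Q₁ = C₂/C₁ = 8.06.

Q₂/Q₁ ≈ 8.06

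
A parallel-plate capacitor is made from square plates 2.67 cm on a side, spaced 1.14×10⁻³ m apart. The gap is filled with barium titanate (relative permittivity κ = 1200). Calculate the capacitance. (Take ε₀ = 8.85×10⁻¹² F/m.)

A = (2.67 cm)² = 7.13×10⁻⁴ m².
C = κε₀A/d = 1200 × 8.85×10⁻¹² × 7.13×10⁻⁴ / 1.14×10⁻³ = 6.64×10⁻⁹ F.

C ≈ 6.64 nF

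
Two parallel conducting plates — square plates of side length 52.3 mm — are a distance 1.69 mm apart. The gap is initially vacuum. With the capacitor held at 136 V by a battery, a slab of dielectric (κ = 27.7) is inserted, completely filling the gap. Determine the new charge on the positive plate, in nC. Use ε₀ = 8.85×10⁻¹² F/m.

A = (52.3 mm)² = 2.74×10⁻³ m².
Initially C₁ = ε₀A/d = 8.85×10⁻¹² × 2.74×10⁻³ / 1.69×10⁻³ = 1.43×10⁻¹¹ F.
Q₁ = 1.95×10⁻⁹ C.
Battery connected ⇒ V is held fixed. C₂ = 27.7 C₁ and Q = CV, so Q₂/Q₁ = C₂/C₁ = 27.7.
Q₂ = 27.7 × 1.95×10⁻⁹ = 5.40×10⁻⁸ C.

Q ≈ 54.0 nC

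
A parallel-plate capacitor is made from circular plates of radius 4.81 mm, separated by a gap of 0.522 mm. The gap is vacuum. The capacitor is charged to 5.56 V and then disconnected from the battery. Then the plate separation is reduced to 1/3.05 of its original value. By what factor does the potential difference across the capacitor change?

V₂/V₁ ≈ 0.328

Isolated ⇒ Q is held fixed.
C₂ = 3.05 C₁ and V = Q/C, so V₂/V₁ = C₁/C₂ = 0.328.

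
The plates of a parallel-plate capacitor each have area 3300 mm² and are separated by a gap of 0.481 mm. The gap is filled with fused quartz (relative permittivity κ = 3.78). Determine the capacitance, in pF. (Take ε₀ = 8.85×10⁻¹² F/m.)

A = 3300 mm² = 3.30×10⁻³ m².
C = κε₀A/d = 3.78 × 8.85×10⁻¹² × 3.30×10⁻³ / 4.81×10⁻⁴ = 2.30×10⁻¹⁰ F.

C ≈ 230 pF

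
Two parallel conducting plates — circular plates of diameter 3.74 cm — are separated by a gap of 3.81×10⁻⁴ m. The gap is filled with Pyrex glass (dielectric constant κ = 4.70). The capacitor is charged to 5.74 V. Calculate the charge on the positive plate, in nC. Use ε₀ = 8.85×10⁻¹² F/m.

Q ≈ 0.688 nC

A = π(3.74/2 cm)² = 1.10×10⁻³ m².
C = κε₀A/d = 4.70 × 8.85×10⁻¹² × 1.10×10⁻³ / 3.81×10⁻⁴ = 1.20×10⁻¹⁰ F.
Q = CV = 1.20×10⁻¹⁰ × 5.74 = 6.88×10⁻¹⁰ C.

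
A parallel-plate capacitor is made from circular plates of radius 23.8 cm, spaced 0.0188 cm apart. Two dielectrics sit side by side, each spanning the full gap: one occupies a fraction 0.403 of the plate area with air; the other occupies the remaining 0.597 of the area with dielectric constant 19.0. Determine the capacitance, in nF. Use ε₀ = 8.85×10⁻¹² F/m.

A = π(23.8 cm)² = 0.178 m².
Side-by-side slabs ⇒ two capacitors in parallel, each spanning the full gap.
C₁ = κ₁ε₀A₁/d = 1.00 × 8.85×10⁻¹² × 7.17×10⁻² / 1.88×10⁻⁴ = 3.38×10⁻⁹ F.
C₂ = κ₂ε₀A₂/d = 19.0 × 8.85×10⁻¹² × 0.106 / 1.88×10⁻⁴ = 9.50×10⁻⁸ F.
C = C₁ + C₂ = 9.84×10⁻⁸ F.

C ≈ 98.4 nF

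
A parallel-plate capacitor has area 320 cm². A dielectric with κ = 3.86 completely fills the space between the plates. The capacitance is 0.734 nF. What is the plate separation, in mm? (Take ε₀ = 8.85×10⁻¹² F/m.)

A = 320 cm² = 3.20×10⁻² m².
d = κε₀A/C = 3.86 × 8.85×10⁻¹² × 3.20×10⁻² / 7.34×10⁻¹⁰ = 1.49×10⁻³ m.

d ≈ 1.49 mm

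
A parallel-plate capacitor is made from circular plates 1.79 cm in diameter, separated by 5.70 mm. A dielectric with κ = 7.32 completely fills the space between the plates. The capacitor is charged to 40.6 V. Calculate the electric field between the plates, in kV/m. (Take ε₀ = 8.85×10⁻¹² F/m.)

E = V/d = 40.6 / 5.70×10⁻³ = 7.12×10³ V/m.

7.12 kV/m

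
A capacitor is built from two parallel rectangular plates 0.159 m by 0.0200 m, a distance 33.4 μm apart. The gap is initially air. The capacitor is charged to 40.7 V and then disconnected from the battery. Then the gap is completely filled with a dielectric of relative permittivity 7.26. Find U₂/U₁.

Isolated ⇒ Q is held fixed.
C₂ = 7.26 C₁ and U = Q²/(2C), so U₂/U₁ = C₁/C₂ = 0.138.

U₂/U₁ ≈ 0.138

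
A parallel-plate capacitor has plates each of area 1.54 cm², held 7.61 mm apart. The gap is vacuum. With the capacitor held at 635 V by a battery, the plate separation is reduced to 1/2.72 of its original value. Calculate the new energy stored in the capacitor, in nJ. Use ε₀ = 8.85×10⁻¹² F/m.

98.2 nJ

A = 1.54 cm² = 1.54×10⁻⁴ m².
Initially C₁ = ε₀A/d = 8.85×10⁻¹² × 1.54×10⁻⁴ / 7.61×10⁻³ = 1.79×10⁻¹³ F.
U₁ = 3.61×10⁻⁸ J.
Battery connected ⇒ V is held fixed. C₂ = 2.72 C₁ and U = ½CV², so U₂/U₁ = C₂/C₁ = 2.72.
U₂ = 2.72 × 3.61×10⁻⁸ = 9.82×10⁻⁸ J.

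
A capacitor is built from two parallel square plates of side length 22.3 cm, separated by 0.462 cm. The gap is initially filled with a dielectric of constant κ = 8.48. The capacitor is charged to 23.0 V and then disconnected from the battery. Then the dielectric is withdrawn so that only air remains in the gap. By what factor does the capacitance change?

0.118

C = κε₀A/d scales with κ, so C₂/C₁ = 1/κ = 1/8.48 = 0.118.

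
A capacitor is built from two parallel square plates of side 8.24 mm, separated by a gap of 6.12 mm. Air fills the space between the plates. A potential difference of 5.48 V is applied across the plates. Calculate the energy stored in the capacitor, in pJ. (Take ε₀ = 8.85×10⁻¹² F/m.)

A = (8.24 mm)² = 6.79×10⁻⁵ m².
C = ε₀A/d = 8.85×10⁻¹² × 6.79×10⁻⁵ / 6.12×10⁻³ = 9.82×10⁻¹⁴ F.
U = ½CV² = ½ × 9.82×10⁻¹⁴ × (5.48)² = 1.47×10⁻¹² J.

U ≈ 1.47 pJ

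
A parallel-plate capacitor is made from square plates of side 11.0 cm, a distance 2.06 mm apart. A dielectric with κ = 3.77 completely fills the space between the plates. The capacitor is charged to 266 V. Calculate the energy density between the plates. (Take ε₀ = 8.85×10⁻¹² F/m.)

278 mJ/m³

E = V/d = 266 / 2.06×10⁻³ = 1.29×10⁵ V/m.
u = ½κε₀E² = ½ × 3.77 × 8.85×10⁻¹² × (1.29×10⁵)² = 0.278 J/m³.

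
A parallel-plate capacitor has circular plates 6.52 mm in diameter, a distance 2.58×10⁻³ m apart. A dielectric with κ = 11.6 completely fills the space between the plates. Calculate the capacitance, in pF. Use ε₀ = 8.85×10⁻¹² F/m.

1.33 pF

A = π(6.52/2 mm)² = 3.34×10⁻⁵ m².
C = κε₀A/d = 11.6 × 8.85×10⁻¹² × 3.34×10⁻⁵ / 2.58×10⁻³ = 1.33×10⁻¹² F.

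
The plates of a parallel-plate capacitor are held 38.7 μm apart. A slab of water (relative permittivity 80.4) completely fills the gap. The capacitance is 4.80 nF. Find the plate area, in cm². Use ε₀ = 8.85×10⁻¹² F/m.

A = Cd/(κε₀) = 4.80×10⁻⁹ × 3.87×10⁻⁵ / (80.4 × 8.85×10⁻¹²) = 2.61×10⁻⁴ m².

A ≈ 2.61 cm²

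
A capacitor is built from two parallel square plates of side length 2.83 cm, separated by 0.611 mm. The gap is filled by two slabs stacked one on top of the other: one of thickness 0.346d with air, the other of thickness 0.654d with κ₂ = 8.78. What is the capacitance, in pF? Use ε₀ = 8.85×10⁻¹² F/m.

A = (2.83 cm)² = 8.01×10⁻⁴ m².
Stacked slabs ⇒ two capacitors in series, each with the full plate area.
C₁ = κ₁ε₀A/d₁ = 1.00 × 8.85×10⁻¹² × 8.01×10⁻⁴ / 2.11×10⁻⁴ = 3.35×10⁻¹¹ F.
C₂ = κ₂ε₀A/d₂ = 8.78 × 8.85×10⁻¹² × 8.01×10⁻⁴ / 4.00×10⁻⁴ = 1.56×10⁻¹⁰ F.
C = (1/C₁ + 1/C₂)⁻¹ = 2.76×10⁻¹¹ F.

C ≈ 27.6 pF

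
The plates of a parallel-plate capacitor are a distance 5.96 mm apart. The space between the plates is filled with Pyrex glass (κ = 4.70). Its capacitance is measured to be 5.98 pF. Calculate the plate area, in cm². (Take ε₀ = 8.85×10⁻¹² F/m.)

A ≈ 8.57 cm²

A = Cd/(κε₀) = 5.98×10⁻¹² × 5.96×10⁻³ / (4.70 × 8.85×10⁻¹²) = 8.57×10⁻⁴ m².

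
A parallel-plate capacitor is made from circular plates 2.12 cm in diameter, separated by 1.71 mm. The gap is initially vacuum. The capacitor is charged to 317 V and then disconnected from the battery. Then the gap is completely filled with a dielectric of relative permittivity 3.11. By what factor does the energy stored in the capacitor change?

0.322

Isolated ⇒ Q is held fixed.
C₂ = 3.11 C₁ and U = Q²/(2C), so U₂/U₁ = C₁/C₂ = 0.322.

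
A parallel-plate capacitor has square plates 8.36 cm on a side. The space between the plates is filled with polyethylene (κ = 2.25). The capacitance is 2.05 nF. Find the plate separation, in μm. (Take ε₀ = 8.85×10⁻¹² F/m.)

A = (8.36 cm)² = 6.99×10⁻³ m².
d = κε₀A/C = 2.25 × 8.85×10⁻¹² × 6.99×10⁻³ / 2.05×10⁻⁹ = 6.79×10⁻⁵ m.

67.9 μm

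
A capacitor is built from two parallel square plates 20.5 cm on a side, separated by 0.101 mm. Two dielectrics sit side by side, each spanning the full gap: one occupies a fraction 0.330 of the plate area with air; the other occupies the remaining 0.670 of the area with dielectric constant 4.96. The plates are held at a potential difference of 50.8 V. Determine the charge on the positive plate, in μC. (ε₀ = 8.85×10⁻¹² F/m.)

A = (20.5 cm)² = 4.20×10⁻² m².
Side-by-side slabs ⇒ two capacitors in parallel, each spanning the full gap.
C₁ = κ₁ε₀A₁/d = 1.00 × 8.85×10⁻¹² × 1.39×10⁻² / 1.01×10⁻⁴ = 1.22×10⁻⁹ F.
C₂ = κ₂ε₀A₂/d = 4.96 × 8.85×10⁻¹² × 2.82×10⁻² / 1.01×10⁻⁴ = 1.22×10⁻⁸ F.
C = C₁ + C₂ = 1.35×10⁻⁸ F.
Q = CV = 1.35×10⁻⁸ × 50.8 = 6.83×10⁻⁷ C.

0.683 μC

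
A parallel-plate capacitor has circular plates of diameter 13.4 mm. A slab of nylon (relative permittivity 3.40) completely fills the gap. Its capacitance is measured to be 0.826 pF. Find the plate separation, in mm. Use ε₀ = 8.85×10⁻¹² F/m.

d ≈ 5.14 mm

A = π(13.4/2 mm)² = 1.41×10⁻⁴ m².
d = κε₀A/C = 3.40 × 8.85×10⁻¹² × 1.41×10⁻⁴ / 8.26×10⁻¹³ = 5.14×10⁻³ m.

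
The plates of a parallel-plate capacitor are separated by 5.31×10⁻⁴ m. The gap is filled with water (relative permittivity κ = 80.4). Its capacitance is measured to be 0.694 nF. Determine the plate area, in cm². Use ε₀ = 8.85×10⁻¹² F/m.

A = Cd/(κε₀) = 6.94×10⁻¹⁰ × 5.31×10⁻⁴ / (80.4 × 8.85×10⁻¹²) = 5.18×10⁻⁴ m².

5.18 cm²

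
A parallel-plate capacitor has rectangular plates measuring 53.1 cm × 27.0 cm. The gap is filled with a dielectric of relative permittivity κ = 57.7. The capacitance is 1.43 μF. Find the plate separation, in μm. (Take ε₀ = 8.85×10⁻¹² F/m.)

d ≈ 51.2 μm

A = 53.1 × 27.0 cm² = 0.143 m².
d = κε₀A/C = 57.7 × 8.85×10⁻¹² × 0.143 / 1.43×10⁻⁶ = 5.12×10⁻⁵ m.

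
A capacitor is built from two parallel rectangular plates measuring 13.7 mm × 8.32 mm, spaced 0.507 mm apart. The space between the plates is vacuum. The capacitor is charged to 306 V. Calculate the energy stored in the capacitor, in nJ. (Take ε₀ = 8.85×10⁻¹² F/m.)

U ≈ 93.2 nJ

A = 13.7 × 8.32 mm² = 1.14×10⁻⁴ m².
C = ε₀A/d = 8.85×10⁻¹² × 1.14×10⁻⁴ / 5.07×10⁻⁴ = 1.99×10⁻¹² F.
U = ½CV² = ½ × 1.99×10⁻¹² × (306)² = 9.32×10⁻⁸ J.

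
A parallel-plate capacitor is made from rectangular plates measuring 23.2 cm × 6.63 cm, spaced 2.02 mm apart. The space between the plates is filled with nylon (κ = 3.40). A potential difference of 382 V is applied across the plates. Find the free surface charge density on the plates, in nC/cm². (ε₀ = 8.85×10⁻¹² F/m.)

σ ≈ 0.569 nC/cm²

A = 23.2 × 6.63 cm² = 1.54×10⁻² m².
C = κε₀A/d = 3.40 × 8.85×10⁻¹² × 1.54×10⁻² / 2.02×10⁻³ = 2.29×10⁻¹⁰ F.
σ = Q/A = CV/A = 2.29×10⁻¹⁰ × 382 / 1.54×10⁻² = 5.69×10⁻⁶ C/m².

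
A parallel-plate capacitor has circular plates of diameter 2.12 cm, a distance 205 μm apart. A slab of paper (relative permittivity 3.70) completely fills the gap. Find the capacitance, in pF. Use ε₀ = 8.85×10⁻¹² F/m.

A = π(2.12/2 cm)² = 3.53×10⁻⁴ m².
C = κε₀A/d = 3.70 × 8.85×10⁻¹² × 3.53×10⁻⁴ / 2.05×10⁻⁴ = 5.64×10⁻¹¹ F.

56.4 pF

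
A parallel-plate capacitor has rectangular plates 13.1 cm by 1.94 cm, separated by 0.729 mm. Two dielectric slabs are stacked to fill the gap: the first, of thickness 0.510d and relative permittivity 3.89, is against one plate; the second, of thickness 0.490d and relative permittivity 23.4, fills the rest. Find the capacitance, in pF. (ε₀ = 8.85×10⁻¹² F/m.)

A = 13.1 × 1.94 cm² = 2.54×10⁻³ m².
Stacked slabs ⇒ two capacitors in series, each with the full plate area.
C₁ = κ₁ε₀A/d₁ = 3.89 × 8.85×10⁻¹² × 2.54×10⁻³ / 3.72×10⁻⁴ = 2.35×10⁻¹⁰ F.
C₂ = κ₂ε₀A/d₂ = 23.4 × 8.85×10⁻¹² × 2.54×10⁻³ / 3.57×10⁻⁴ = 1.47×10⁻⁹ F.
C = (1/C₁ + 1/C₂)⁻¹ = 2.03×10⁻¹⁰ F.

C ≈ 203 pF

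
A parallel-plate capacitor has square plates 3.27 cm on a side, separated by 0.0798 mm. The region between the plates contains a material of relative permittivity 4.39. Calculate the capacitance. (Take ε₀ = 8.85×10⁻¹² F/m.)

0.521 nF

A = (3.27 cm)² = 1.07×10⁻³ m².
C = κε₀A/d = 4.39 × 8.85×10⁻¹² × 1.07×10⁻³ / 7.98×10⁻⁵ = 5.21×10⁻¹⁰ F.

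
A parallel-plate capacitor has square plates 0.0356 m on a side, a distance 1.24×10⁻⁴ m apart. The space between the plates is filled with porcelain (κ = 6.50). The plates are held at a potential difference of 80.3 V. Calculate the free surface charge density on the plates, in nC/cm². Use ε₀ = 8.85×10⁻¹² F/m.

A = (0.0356 m)² = 1.27×10⁻³ m².
C = κε₀A/d = 6.50 × 8.85×10⁻¹² × 1.27×10⁻³ / 1.24×10⁻⁴ = 5.88×10⁻¹⁰ F.
σ = Q/A = CV/A = 5.88×10⁻¹⁰ × 80.3 / 1.27×10⁻³ = 3.73×10⁻⁵ C/m².

3.73 nC/cm²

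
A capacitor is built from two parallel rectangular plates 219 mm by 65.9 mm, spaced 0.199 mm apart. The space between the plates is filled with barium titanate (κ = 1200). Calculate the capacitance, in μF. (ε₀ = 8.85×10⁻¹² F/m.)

C ≈ 0.770 μF

A = 219 × 65.9 mm² = 1.44×10⁻² m².
C = κε₀A/d = 1200 × 8.85×10⁻¹² × 1.44×10⁻² / 1.99×10⁻⁴ = 7.70×10⁻⁷ F.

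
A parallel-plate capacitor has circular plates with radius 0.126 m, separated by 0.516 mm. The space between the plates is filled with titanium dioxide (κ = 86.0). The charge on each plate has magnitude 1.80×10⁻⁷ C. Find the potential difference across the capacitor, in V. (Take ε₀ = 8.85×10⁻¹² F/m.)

2.45 V

A = π(0.126 m)² = 4.99×10⁻² m².
C = κε₀A/d = 86.0 × 8.85×10⁻¹² × 4.99×10⁻² / 5.16×10⁻⁴ = 7.36×10⁻⁸ F.
V = Q/C = 1.80×10⁻⁷ / 7.36×10⁻⁸ = 2.45 V.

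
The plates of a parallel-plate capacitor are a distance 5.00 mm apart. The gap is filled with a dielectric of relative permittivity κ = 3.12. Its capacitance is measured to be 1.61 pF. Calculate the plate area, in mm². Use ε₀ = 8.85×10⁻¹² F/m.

292 mm²

A = Cd/(κε₀) = 1.61×10⁻¹² × 5.00×10⁻³ / (3.12 × 8.85×10⁻¹²) = 2.92×10⁻⁴ m².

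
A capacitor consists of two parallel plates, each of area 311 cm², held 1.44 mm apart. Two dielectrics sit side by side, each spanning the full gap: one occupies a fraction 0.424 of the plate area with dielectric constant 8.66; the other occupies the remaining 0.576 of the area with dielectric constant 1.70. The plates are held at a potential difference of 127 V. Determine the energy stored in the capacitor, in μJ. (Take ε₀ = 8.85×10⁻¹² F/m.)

7.17 μJ

A = 311 cm² = 3.11×10⁻² m².
Side-by-side slabs ⇒ two capacitors in parallel, each spanning the full gap.
C₁ = κ₁ε₀A₁/d = 8.66 × 8.85×10⁻¹² × 1.32×10⁻² / 1.44×10⁻³ = 7.02×10⁻¹⁰ F.
C₂ = κ₂ε₀A₂/d = 1.70 × 8.85×10⁻¹² × 1.79×10⁻² / 1.44×10⁻³ = 1.87×10⁻¹⁰ F.
C = C₁ + C₂ = 8.89×10⁻¹⁰ F.
U = ½CV² = ½ × 8.89×10⁻¹⁰ × (127)² = 7.17×10⁻⁶ J.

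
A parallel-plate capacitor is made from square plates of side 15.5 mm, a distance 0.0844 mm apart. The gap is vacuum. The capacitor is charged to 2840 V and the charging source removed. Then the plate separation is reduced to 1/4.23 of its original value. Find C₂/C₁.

C₂/C₁ ≈ 4.23

C = ε₀A/d scales as 1/d, so C₂/C₁ = d₁/d₂ = 4.23.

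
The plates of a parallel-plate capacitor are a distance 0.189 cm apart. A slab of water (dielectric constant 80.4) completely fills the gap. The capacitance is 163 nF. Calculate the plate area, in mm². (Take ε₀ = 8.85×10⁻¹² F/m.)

A = Cd/(κε₀) = 1.63×10⁻⁷ × 1.89×10⁻³ / (80.4 × 8.85×10⁻¹²) = 0.433 m².

4.33×10⁵ mm²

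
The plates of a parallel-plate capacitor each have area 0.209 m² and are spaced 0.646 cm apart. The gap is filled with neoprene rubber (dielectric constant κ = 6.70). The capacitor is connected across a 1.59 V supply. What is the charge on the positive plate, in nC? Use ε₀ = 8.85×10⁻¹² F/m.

Q ≈ 3.05 nC

C = κε₀A/d = 6.70 × 8.85×10⁻¹² × 0.209 / 6.46×10⁻³ = 1.92×10⁻⁹ F.
Q = CV = 1.92×10⁻⁹ × 1.59 = 3.05×10⁻⁹ C.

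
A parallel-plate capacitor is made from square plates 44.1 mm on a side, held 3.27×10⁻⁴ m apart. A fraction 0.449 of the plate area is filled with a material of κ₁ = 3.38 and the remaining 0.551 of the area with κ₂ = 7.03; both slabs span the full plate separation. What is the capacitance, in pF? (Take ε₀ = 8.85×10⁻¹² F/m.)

A = (44.1 mm)² = 1.94×10⁻³ m².
Side-by-side slabs ⇒ two capacitors in parallel, each spanning the full gap.
C₁ = κ₁ε₀A₁/d = 3.38 × 8.85×10⁻¹² × 8.73×10⁻⁴ / 3.27×10⁻⁴ = 7.99×10⁻¹¹ F.
C₂ = κ₂ε₀A₂/d = 7.03 × 8.85×10⁻¹² × 1.07×10⁻³ / 3.27×10⁻⁴ = 2.04×10⁻¹⁰ F.
C = C₁ + C₂ = 2.84×10⁻¹⁰ F.

C ≈ 284 pF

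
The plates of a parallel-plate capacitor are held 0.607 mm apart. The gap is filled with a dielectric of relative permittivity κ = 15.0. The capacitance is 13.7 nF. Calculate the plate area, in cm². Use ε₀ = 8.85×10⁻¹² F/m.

A = Cd/(κε₀) = 1.37×10⁻⁸ × 6.07×10⁻⁴ / (15.0 × 8.85×10⁻¹²) = 6.26×10⁻² m².

A ≈ 626 cm²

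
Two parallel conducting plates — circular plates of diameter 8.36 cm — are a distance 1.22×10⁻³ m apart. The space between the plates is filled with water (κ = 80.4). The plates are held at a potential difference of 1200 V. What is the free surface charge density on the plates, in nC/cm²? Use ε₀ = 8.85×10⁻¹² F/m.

70.0 nC/cm²

A = π(8.36/2 cm)² = 5.49×10⁻³ m².
C = κε₀A/d = 80.4 × 8.85×10⁻¹² × 5.49×10⁻³ / 1.22×10⁻³ = 3.20×10⁻⁹ F.
σ = Q/A = CV/A = 3.20×10⁻⁹ × 1200 / 5.49×10⁻³ = 7.00×10⁻⁴ C/m².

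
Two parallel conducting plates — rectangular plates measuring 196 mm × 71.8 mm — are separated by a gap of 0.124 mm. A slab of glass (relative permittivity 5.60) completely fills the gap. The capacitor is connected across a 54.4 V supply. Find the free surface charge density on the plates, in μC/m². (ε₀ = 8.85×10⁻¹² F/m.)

A = 196 × 71.8 mm² = 1.41×10⁻² m².
C = κε₀A/d = 5.60 × 8.85×10⁻¹² × 1.41×10⁻² / 1.24×10⁻⁴ = 5.62×10⁻⁹ F.
σ = Q/A = CV/A = 5.62×10⁻⁹ × 54.4 / 1.41×10⁻² = 2.17×10⁻⁵ C/m².

21.7 μC/m²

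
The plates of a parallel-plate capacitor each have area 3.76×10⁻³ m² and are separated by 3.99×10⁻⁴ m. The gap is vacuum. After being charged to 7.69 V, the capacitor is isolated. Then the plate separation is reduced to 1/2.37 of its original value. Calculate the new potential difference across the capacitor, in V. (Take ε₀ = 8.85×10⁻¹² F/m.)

Initially C₁ = ε₀A/d = 8.85×10⁻¹² × 3.76×10⁻³ / 3.99×10⁻⁴ = 8.34×10⁻¹¹ F.
V₁ = 7.69 V.
Isolated ⇒ Q is held fixed. C₂ = 2.37 C₁ and V = Q/C, so V₂/V₁ = C₁/C₂ = 0.422.
V₂ = 0.422 × 7.69 = 3.24 V.

V ≈ 3.24 V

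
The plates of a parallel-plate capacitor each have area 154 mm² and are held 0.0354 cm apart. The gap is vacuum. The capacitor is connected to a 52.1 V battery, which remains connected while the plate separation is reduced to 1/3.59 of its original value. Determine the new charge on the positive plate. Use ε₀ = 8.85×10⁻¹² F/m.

A = 154 mm² = 1.54×10⁻⁴ m².
Initially C₁ = ε₀A/d = 8.85×10⁻¹² × 1.54×10⁻⁴ / 3.54×10⁻⁴ = 3.85×10⁻¹² F.
Q₁ = 2.01×10⁻¹⁰ C.
Battery connected ⇒ V is held fixed. C₂ = 3.59 C₁ and Q = CV, so Q₂/Q₁ = C₂/C₁ = 3.59.
Q₂ = 3.59 × 2.01×10⁻¹⁰ = 7.20×10⁻¹⁰ C.

0.720 nC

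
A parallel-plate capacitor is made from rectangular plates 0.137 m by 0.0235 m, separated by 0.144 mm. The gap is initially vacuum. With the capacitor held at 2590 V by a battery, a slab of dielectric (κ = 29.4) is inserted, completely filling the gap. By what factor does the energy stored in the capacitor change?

Battery connected ⇒ V is held fixed.
C₂ = 29.4 C₁ and U = ½CV², so U₂/U₁ = C₂/C₁ = 29.4.

29.4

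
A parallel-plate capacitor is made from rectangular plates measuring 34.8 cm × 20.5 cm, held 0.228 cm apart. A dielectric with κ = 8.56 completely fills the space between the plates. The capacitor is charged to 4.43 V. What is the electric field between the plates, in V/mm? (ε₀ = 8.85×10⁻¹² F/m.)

E = V/d = 4.43 / 2.28×10⁻³ = 1.94×10³ V/m.

E ≈ 1.94 V/mm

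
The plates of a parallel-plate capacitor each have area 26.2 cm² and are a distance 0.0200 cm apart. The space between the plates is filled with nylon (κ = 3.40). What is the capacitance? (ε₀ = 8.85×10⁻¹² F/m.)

C ≈ 394 pF

A = 26.2 cm² = 2.62×10⁻³ m².
C = κε₀A/d = 3.40 × 8.85×10⁻¹² × 2.62×10⁻³ / 2.00×10⁻⁴ = 3.94×10⁻¹⁰ F.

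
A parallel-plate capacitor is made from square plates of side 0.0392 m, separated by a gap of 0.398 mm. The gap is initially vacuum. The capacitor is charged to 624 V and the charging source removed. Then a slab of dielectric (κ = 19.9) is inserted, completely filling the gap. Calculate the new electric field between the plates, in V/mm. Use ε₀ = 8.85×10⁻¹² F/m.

78.8 V/mm

A = (0.0392 m)² = 1.54×10⁻³ m².
Initially C₁ = ε₀A/d = 8.85×10⁻¹² × 1.54×10⁻³ / 3.98×10⁻⁴ = 3.42×10⁻¹¹ F.
E₁ = 1.57×10⁶ V/m.
Isolated ⇒ Q is held fixed. V₂ = Q/C₂ = V₁/19.9; E = V/d, so E₂/E₁ = (V₂/V₁)(d₁/d₂) = 0.0503.
E₂ = 0.0503 × 1.57×10⁶ = 7.88×10⁴ V/m.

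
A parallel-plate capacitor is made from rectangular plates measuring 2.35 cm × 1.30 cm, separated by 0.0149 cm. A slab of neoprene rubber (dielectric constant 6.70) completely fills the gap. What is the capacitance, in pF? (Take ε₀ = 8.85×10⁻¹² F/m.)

A = 2.35 × 1.30 cm² = 3.05×10⁻⁴ m².
C = κε₀A/d = 6.70 × 8.85×10⁻¹² × 3.05×10⁻⁴ / 1.49×10⁻⁴ = 1.22×10⁻¹⁰ F.

C ≈ 122 pF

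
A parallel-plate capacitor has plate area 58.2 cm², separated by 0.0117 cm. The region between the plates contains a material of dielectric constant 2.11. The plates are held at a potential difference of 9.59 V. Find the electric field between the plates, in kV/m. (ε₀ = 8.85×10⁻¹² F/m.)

E = V/d = 9.59 / 1.17×10⁻⁴ = 8.20×10⁴ V/m.

E ≈ 82.0 kV/m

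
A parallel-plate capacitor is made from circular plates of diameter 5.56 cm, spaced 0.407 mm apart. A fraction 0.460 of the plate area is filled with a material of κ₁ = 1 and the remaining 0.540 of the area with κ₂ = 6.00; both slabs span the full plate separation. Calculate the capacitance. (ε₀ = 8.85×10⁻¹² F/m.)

195 pF

A = π(5.56/2 cm)² = 2.43×10⁻³ m².
Side-by-side slabs ⇒ two capacitors in parallel, each spanning the full gap.
C₁ = κ₁ε₀A₁/d = 1.00 × 8.85×10⁻¹² × 1.12×10⁻³ / 4.07×10⁻⁴ = 2.43×10⁻¹¹ F.
C₂ = κ₂ε₀A₂/d = 6.00 × 8.85×10⁻¹² × 1.31×10⁻³ / 4.07×10⁻⁴ = 1.71×10⁻¹⁰ F.
C = C₁ + C₂ = 1.95×10⁻¹⁰ F.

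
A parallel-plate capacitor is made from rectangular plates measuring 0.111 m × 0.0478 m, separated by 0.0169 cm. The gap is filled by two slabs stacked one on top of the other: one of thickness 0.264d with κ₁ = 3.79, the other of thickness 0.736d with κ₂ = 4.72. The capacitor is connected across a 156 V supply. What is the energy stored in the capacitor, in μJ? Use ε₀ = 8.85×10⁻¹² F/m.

A = 0.111 × 0.0478 m² = 5.31×10⁻³ m².
Stacked slabs ⇒ two capacitors in series, each with the full plate area.
C₁ = κ₁ε₀A/d₁ = 3.79 × 8.85×10⁻¹² × 5.31×10⁻³ / 4.46×10⁻⁵ = 3.99×10⁻⁹ F.
C₂ = κ₂ε₀A/d₂ = 4.72 × 8.85×10⁻¹² × 5.31×10⁻³ / 1.24×10⁻⁴ = 1.78×10⁻⁹ F.
C = (1/C₁ + 1/C₂)⁻¹ = 1.23×10⁻⁹ F.
U = ½CV² = ½ × 1.23×10⁻⁹ × (156)² = 1.50×10⁻⁵ J.

U ≈ 15.0 μJ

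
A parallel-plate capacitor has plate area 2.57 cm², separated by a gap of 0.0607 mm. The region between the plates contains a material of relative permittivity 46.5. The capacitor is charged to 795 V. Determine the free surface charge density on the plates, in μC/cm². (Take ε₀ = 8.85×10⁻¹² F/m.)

0.539 μC/cm²

A = 2.57 cm² = 2.57×10⁻⁴ m².
C = κε₀A/d = 46.5 × 8.85×10⁻¹² × 2.57×10⁻⁴ / 6.07×10⁻⁵ = 1.74×10⁻⁹ F.
σ = Q/A = CV/A = 1.74×10⁻⁹ × 795 / 2.57×10⁻⁴ = 5.39×10⁻³ C/m².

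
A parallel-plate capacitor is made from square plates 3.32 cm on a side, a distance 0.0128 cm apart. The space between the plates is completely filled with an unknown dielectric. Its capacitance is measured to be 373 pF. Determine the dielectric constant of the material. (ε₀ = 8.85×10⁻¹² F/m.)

A = (3.32 cm)² = 1.10×10⁻³ m².
κ = Cd/(ε₀A) = 3.73×10⁻¹⁰ × 1.28×10⁻⁴ / (8.85×10⁻¹² × 1.10×10⁻³) = 4.89.

κ ≈ 4.89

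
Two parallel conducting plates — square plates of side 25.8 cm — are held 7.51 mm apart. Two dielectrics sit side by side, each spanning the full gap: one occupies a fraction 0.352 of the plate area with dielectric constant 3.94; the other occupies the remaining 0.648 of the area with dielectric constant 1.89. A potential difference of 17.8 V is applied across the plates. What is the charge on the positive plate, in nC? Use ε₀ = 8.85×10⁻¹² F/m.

A = (25.8 cm)² = 6.66×10⁻² m².
Side-by-side slabs ⇒ two capacitors in parallel, each spanning the full gap.
C₁ = κ₁ε₀A₁/d = 3.94 × 8.85×10⁻¹² × 2.34×10⁻² / 7.51×10⁻³ = 1.09×10⁻¹⁰ F.
C₂ = κ₂ε₀A₂/d = 1.89 × 8.85×10⁻¹² × 4.31×10⁻² / 7.51×10⁻³ = 9.61×10⁻¹¹ F.
C = C₁ + C₂ = 2.05×10⁻¹⁰ F.
Q = CV = 2.05×10⁻¹⁰ × 17.8 = 3.65×10⁻⁹ C.

Q ≈ 3.65 nC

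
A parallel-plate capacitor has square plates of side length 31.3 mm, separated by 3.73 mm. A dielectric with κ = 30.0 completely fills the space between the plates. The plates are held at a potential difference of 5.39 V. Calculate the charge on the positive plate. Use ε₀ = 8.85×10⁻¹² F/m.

376 pC

A = (31.3 mm)² = 9.80×10⁻⁴ m².
C = κε₀A/d = 30.0 × 8.85×10⁻¹² × 9.80×10⁻⁴ / 3.73×10⁻³ = 6.97×10⁻¹¹ F.
Q = CV = 6.97×10⁻¹¹ × 5.39 = 3.76×10⁻¹⁰ C.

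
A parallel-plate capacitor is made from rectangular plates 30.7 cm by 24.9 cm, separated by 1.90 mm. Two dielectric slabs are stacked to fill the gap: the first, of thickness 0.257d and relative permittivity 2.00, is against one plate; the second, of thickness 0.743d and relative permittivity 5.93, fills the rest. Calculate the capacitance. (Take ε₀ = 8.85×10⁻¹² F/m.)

A = 30.7 × 24.9 cm² = 7.64×10⁻² m².
Stacked slabs ⇒ two capacitors in series, each with the full plate area.
C₁ = κ₁ε₀A/d₁ = 2.00 × 8.85×10⁻¹² × 7.64×10⁻² / 4.88×10⁻⁴ = 2.77×10⁻⁹ F.
C₂ = κ₂ε₀A/d₂ = 5.93 × 8.85×10⁻¹² × 7.64×10⁻² / 1.41×10⁻³ = 2.84×10⁻⁹ F.
C = (1/C₁ + 1/C₂)⁻¹ = 1.40×10⁻⁹ F.

C ≈ 1.40 nF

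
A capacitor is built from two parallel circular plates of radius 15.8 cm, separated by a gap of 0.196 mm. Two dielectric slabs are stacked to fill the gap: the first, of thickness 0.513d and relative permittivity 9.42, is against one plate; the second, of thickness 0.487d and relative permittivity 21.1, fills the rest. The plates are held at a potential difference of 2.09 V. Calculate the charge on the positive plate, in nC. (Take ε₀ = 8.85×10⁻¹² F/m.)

A = π(15.8 cm)² = 7.84×10⁻² m².
Stacked slabs ⇒ two capacitors in series, each with the full plate area.
C₁ = κ₁ε₀A/d₁ = 9.42 × 8.85×10⁻¹² × 7.84×10⁻² / 1.01×10⁻⁴ = 6.50×10⁻⁸ F.
C₂ = κ₂ε₀A/d₂ = 21.1 × 8.85×10⁻¹² × 7.84×10⁻² / 9.55×10⁻⁵ = 1.53×10⁻⁷ F.
C = (1/C₁ + 1/C₂)⁻¹ = 4.57×10⁻⁸ F.
Q = CV = 4.57×10⁻⁸ × 2.09 = 9.55×10⁻⁸ C.

Q ≈ 95.5 nC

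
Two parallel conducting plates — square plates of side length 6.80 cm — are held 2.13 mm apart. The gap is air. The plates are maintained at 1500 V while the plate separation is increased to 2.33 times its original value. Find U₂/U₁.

U₂/U₁ ≈ 0.429

Battery connected ⇒ V is held fixed.
C₂ = 0.429 C₁ and U = ½CV², so U₂/U₁ = C₂/C₁ = 0.429.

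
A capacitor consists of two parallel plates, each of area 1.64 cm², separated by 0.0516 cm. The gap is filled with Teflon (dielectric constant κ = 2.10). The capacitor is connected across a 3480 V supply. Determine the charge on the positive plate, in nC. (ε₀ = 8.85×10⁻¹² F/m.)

A = 1.64 cm² = 1.64×10⁻⁴ m².
C = κε₀A/d = 2.10 × 8.85×10⁻¹² × 1.64×10⁻⁴ / 5.16×10⁻⁴ = 5.91×10⁻¹² F.
Q = CV = 5.91×10⁻¹² × 3480 = 2.06×10⁻⁸ C.

20.6 nC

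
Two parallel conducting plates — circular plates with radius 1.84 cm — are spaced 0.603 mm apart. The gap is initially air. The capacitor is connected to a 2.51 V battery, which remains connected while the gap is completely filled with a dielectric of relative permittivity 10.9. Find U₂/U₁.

U₂/U₁ ≈ 10.9

Battery connected ⇒ V is held fixed.
C₂ = 10.9 C₁ and U = ½CV², so U₂/U₁ = C₂/C₁ = 10.9.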